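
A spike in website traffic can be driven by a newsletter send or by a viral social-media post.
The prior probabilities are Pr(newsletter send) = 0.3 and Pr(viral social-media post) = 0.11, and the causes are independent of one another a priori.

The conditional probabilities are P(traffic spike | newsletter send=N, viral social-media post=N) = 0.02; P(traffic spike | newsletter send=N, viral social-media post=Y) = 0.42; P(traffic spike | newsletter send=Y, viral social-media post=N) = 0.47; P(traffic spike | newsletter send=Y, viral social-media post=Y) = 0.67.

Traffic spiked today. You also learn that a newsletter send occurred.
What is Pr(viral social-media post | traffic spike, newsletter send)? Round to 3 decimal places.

Pr(viral social-media post | traffic spike, newsletter send) ≈ 0.150

Weight on viral social-media post=true, given the evidence: 0.67×0.11 = 0.073700
Denominator P(traffic spike | newsletter send): 0.47×0.89 + 0.67×0.11 = 0.492000
Posterior = 0.073700 / 0.492000 ≈ 0.150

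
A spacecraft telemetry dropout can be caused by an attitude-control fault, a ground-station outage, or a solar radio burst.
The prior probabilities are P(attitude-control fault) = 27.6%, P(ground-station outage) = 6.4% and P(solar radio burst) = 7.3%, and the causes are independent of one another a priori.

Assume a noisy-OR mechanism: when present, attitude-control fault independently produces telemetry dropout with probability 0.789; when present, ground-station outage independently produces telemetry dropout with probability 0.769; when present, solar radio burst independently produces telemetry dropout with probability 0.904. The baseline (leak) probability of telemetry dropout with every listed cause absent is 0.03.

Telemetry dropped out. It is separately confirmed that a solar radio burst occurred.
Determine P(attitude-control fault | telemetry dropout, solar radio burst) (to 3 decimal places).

P(attitude-control fault | telemetry dropout, solar radio burst) ≈ 0.291

Under noisy-OR, P(telemetry dropout | causes) = 1 − (1−0.03)·∏(1−qᵢ) over the active causes.
Numerator (weight on configurations with attitude-control fault): 0.253260 + 0.017584 = 0.270844
Denominator P(telemetry dropout | solar radio burst): 0.90688×0.724×0.936 + 0.978489×0.724×0.064 + 0.980352×0.276×0.936 + 0.995461×0.276×0.064 = 0.930743
Posterior = 0.270844 / 0.930743 ≈ 0.291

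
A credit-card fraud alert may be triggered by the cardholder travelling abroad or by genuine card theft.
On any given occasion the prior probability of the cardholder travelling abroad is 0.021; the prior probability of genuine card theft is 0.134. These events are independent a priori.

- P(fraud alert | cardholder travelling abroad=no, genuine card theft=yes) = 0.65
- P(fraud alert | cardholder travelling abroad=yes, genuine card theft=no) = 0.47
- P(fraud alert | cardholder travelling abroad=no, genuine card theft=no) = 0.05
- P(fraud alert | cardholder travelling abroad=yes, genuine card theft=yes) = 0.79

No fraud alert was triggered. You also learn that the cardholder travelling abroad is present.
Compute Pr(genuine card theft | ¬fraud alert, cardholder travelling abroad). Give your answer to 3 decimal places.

Numerator (weight on configurations with genuine card theft): 0.21·0.134 = 0.028140
Denominator P(¬fraud alert | cardholder travelling abroad): 0.53·0.866 + 0.21·0.134 = 0.487120
P(genuine card theft | ¬fraud alert, cardholder travelling abroad) = 0.028140/0.487120 ≈ 0.058

Pr(genuine card theft | ¬fraud alert, cardholder travelling abroad) ≈ 0.058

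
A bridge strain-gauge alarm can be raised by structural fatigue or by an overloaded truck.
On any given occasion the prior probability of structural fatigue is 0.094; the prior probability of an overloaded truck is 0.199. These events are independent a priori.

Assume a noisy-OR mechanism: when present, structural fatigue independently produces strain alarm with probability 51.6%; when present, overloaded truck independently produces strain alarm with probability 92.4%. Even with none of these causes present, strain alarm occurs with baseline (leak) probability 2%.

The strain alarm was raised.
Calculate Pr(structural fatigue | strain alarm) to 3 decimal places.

Under noisy-OR, P(strain alarm | causes) = 1 − (1−0.02)·∏(1−qᵢ) over the active causes.
P(strain alarm) = 0.02·0.906·0.801 + 0.92552·0.906·0.199 + 0.52568·0.094·0.801 + 0.963952·0.094·0.199 = 0.014514 + 0.166866 + 0.039581 + 0.018032 = 0.238993
Of this, 0.057613 comes from 0.039581 + 0.018032 (the structural fatigue=true cases).
So P(structural fatigue | strain alarm) = 0.057613/0.238993 ≈ 0.241.

Pr(structural fatigue | strain alarm) ≈ 0.241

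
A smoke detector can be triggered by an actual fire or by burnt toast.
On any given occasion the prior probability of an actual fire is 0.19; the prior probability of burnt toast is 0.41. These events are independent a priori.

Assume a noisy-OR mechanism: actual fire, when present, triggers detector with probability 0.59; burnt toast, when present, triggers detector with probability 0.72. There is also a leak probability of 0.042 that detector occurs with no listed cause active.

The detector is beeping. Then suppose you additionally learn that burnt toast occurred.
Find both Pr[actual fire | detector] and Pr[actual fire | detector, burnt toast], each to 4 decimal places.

Pr[actual fire | detector] ≈ 0.3431; Pr[actual fire | detector, burnt toast] ≈ 0.2220

Under noisy-OR, P(detector | causes) = 1 − (1−0.042)·∏(1−qᵢ) over the active causes.
Sum P(detector|·) weighted by the priors over the 4 (actual fire, burnt toast) configurations:
  P(detector) = 0.042*0.81*0.59 + 0.73176*0.81*0.41 + 0.60722*0.19*0.59 + 0.890022*0.19*0.41
        = 0.020072 + 0.243017 + 0.068069 + 0.069333 = 0.400491
The terms with actual fire present sum to 0.137402, so
  P(actual fire | detector) = 0.137402 / 0.400491 ≈ 0.3431

With the extra evidence:
Enumerate both values of actual fire and weight by the priors:
  P(detector | burnt toast) = 0.73176×0.81 + 0.890022×0.19
        = 0.592726 + 0.169104 = 0.761830
Configurations with actual fire contribute 0.169104, so
  P(actual fire | detector, burnt toast) = 0.169104 / 0.761830 ≈ 0.2220
The drop from 0.3431 to 0.2220 is the explaining-away (discounting) effect.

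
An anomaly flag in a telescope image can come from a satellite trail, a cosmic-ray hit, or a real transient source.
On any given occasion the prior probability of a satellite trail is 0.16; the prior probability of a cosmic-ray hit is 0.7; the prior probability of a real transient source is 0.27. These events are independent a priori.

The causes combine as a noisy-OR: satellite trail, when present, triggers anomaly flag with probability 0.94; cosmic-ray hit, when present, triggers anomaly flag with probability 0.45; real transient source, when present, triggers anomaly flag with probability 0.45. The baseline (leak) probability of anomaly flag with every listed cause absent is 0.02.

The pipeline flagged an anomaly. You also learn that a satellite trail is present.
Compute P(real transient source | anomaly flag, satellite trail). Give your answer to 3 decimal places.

P(real transient source | anomaly flag, satellite trail) ≈ 0.274

Under noisy-OR, P(anomaly flag | causes) = 1 − (1−0.02)·∏(1−qᵢ) over the active causes.
Enumerate the 4 (cosmic-ray hit, real transient source) configurations and weight by the priors:
  P(anomaly flag | satellite trail) = 0.9412·0.3·0.73 + 0.96766·0.3·0.27 + 0.96766·0.7·0.73 + 0.982213·0.7·0.27
        = 0.206123 + 0.078380 + 0.494474 + 0.185638 = 0.964615
Configurations with real transient source contribute 0.264018, so
  P(real transient source | anomaly flag, satellite trail) = 0.264018 / 0.964615 ≈ 0.274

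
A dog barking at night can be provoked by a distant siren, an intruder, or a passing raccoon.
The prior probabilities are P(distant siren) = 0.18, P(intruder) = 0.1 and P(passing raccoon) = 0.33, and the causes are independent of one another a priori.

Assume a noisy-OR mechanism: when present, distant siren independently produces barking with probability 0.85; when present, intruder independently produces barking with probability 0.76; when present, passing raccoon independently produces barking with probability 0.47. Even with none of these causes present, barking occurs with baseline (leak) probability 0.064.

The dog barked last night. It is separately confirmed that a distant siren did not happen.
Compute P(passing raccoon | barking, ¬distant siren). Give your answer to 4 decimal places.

P(passing raccoon | barking, ¬distant siren) ≈ 0.6638

Under noisy-OR, P(barking | causes) = 1 − (1−0.064)·∏(1−qᵢ) over the active causes.
Numerator (weight on configurations with passing raccoon): 0.149664 + 0.029071 = 0.178735
Denominator P(barking | ¬distant siren): 0.064*0.9*0.67 + 0.50392*0.9*0.33 + 0.77536*0.1*0.67 + 0.880941*0.1*0.33 = 0.269276
P(passing raccoon | barking, ¬distant siren) = 0.178735/0.269276 ≈ 0.6638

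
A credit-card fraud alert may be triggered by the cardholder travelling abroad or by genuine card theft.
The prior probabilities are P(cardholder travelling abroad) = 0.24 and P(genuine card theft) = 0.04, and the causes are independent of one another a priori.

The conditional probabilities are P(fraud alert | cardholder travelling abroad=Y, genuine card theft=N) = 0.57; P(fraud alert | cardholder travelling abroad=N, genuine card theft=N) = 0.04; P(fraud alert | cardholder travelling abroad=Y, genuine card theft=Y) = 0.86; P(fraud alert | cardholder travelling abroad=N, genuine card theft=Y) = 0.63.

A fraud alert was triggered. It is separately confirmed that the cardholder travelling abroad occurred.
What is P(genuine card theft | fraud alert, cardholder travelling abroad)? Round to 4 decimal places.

P(genuine card theft | fraud alert, cardholder travelling abroad) ≈ 0.0591

Enumerate both values of genuine card theft and weight by the priors:
  P(fraud alert | cardholder travelling abroad) = 0.57·0.96 + 0.86·0.04
        = 0.547200 + 0.034400 = 0.581600
Keeping only the genuine card theft-present terms gives 0.034400, so
  P(genuine card theft | fraud alert, cardholder travelling abroad) = 0.034400 / 0.581600 ≈ 0.0591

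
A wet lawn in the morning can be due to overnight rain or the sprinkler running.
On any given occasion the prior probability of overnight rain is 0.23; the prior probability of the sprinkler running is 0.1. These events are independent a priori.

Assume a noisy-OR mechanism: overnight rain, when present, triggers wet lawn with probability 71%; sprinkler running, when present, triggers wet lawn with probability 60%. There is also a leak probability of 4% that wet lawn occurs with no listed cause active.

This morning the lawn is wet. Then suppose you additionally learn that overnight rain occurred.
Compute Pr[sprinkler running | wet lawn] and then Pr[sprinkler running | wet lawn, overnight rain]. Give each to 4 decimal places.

Pr[sprinkler running | wet lawn] ≈ 0.2771; Pr[sprinkler running | wet lawn, overnight rain] ≈ 0.1204

Under noisy-OR, P(wet lawn | causes) = 1 − (1−0.04)·∏(1−qᵢ) over the active causes.
By total probability over the 4 (overnight rain, sprinkler running) configurations:
  P(wet lawn) = 0.04*0.77*0.9 + 0.616*0.77*0.1 + 0.7216*0.23*0.9 + 0.88864*0.23*0.1
        = 0.027720 + 0.047432 + 0.149371 + 0.020439 = 0.244962
The terms with sprinkler running present sum to 0.067871, so
  P(sprinkler running | wet lawn) = 0.067871 / 0.244962 ≈ 0.2771

With the extra evidence:
P(wet lawn | overnight rain) = 0.7216×0.9 + 0.88864×0.1 = 0.649440 + 0.088864 = 0.738304
Restricting to configurations with sprinkler running present: 0.88864×0.1 = 0.088864.
Hence the posterior is 0.088864/0.738304 ≈ 0.1204.
The drop from 0.2771 to 0.1204 is the explaining-away (discounting) effect.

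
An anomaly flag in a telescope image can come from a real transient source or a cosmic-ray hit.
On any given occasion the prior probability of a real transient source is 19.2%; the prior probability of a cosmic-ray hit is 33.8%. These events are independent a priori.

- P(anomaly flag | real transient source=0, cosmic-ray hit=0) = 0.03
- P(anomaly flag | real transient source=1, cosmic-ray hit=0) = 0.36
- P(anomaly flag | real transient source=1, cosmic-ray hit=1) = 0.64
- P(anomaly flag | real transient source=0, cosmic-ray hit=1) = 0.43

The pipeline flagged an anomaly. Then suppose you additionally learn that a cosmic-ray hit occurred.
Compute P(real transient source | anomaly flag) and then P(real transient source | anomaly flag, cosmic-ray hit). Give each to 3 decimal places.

By total probability over the 4 (real transient source, cosmic-ray hit) configurations:
  P(anomaly flag) = 0.03*0.808*0.662 + 0.43*0.808*0.338 + 0.36*0.192*0.662 + 0.64*0.192*0.338
        = 0.016047 + 0.117435 + 0.045757 + 0.041533 = 0.220772
Configurations with real transient source contribute 0.087290, so
  P(real transient source | anomaly flag) = 0.087290 / 0.220772 ≈ 0.395

Now condition on the additional information:
P(anomaly flag | cosmic-ray hit) = 0.43·0.808 + 0.64·0.192 = 0.347440 + 0.122880 = 0.470320
Restricting to configurations with real transient source present: 0.64·0.192 = 0.122880.
So P(real transient source | anomaly flag, cosmic-ray hit) = 0.122880/0.470320 ≈ 0.261.

P(real transient source | anomaly flag) ≈ 0.395; P(real transient source | anomaly flag, cosmic-ray hit) ≈ 0.261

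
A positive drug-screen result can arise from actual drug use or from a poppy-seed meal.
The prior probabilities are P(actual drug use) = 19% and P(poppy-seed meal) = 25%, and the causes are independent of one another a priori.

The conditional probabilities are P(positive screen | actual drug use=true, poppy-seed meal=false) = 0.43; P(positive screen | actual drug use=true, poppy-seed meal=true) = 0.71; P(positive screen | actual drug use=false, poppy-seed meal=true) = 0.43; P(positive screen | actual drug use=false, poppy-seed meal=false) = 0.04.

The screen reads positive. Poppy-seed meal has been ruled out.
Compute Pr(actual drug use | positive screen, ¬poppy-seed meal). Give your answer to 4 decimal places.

Weight on actual drug use=true, given the evidence: 0.43·0.19 = 0.081700
Normalizer over all consistent configurations: 0.04·0.81 + 0.43·0.19 = 0.114100
Posterior = 0.081700 / 0.114100 ≈ 0.7160

Pr(actual drug use | positive screen, ¬poppy-seed meal) ≈ 0.7160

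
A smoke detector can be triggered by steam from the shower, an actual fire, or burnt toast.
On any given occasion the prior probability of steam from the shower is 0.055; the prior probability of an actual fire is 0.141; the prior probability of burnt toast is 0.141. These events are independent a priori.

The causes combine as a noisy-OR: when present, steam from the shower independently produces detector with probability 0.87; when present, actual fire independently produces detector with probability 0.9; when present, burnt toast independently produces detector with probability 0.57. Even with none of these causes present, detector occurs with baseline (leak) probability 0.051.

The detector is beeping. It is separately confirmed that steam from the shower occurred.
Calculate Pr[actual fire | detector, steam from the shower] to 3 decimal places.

Pr[actual fire | detector, steam from the shower] ≈ 0.155

Under noisy-OR, P(detector | causes) = 1 − (1−0.051)·∏(1−qᵢ) over the active causes.
P(detector | steam from the shower) = 0.87663×0.859×0.859 + 0.946951×0.859×0.141 + 0.987663×0.141×0.859 + 0.994695×0.141×0.141 = 0.646849 + 0.114694 + 0.119625 + 0.019776 = 0.900944
Restricting to configurations with actual fire present: 0.119625 + 0.019776 = 0.139401.
P(actual fire | detector, steam from the shower) = 0.139401 / 0.900944 ≈ 0.155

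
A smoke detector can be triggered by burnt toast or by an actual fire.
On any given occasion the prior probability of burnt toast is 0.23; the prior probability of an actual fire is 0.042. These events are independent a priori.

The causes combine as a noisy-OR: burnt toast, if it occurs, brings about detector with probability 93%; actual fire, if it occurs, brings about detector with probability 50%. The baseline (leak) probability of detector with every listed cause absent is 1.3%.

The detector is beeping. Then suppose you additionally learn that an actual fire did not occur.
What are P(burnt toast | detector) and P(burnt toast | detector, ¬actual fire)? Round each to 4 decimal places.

P(burnt toast | detector) ≈ 0.8920; P(burnt toast | detector, ¬actual fire) ≈ 0.9553

Under noisy-OR, P(detector | causes) = 1 − (1−0.013)·∏(1−qᵢ) over the active causes.
P(detector) = 0.013*0.77*0.958 + 0.5065*0.77*0.042 + 0.93091*0.23*0.958 + 0.965455*0.23*0.042 = 0.009590 + 0.016380 + 0.205117 + 0.009326 = 0.240413
Restricting to configurations with burnt toast present: 0.205117 + 0.009326 = 0.214443.
P(burnt toast | detector) = 0.214443 / 0.240413 ≈ 0.8920

Now condition on the additional information:
Enumerate both values of burnt toast and weight by the priors:
  P(detector | ¬actual fire) = 0.013×0.77 + 0.93091×0.23
        = 0.010010 + 0.214109 = 0.224119
Configurations with burnt toast contribute 0.214109, so
  P(burnt toast | detector, ¬actual fire) = 0.214109 / 0.224119 ≈ 0.9553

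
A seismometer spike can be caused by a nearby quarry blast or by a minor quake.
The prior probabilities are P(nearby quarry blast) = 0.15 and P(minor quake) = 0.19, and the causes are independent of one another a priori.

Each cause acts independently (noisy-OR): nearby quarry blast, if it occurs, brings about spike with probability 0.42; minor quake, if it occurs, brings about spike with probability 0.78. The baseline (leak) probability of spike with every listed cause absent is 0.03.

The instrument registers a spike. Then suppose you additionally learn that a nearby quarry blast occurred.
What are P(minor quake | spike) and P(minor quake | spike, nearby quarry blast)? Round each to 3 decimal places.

P(minor quake | spike) ≈ 0.673; P(minor quake | spike, nearby quarry blast) ≈ 0.320

Under noisy-OR, P(spike | causes) = 1 − (1−0.03)·∏(1−qᵢ) over the active causes.
By total probability over the 4 (nearby quarry blast, minor quake) configurations:
  P(spike) = 0.03·0.85·0.81 + 0.7866·0.85·0.19 + 0.4374·0.15·0.81 + 0.876228·0.15·0.19
        = 0.020655 + 0.127036 + 0.053144 + 0.024972 = 0.225807
Configurations with minor quake contribute 0.152008, so
  P(minor quake | spike) = 0.152008 / 0.225807 ≈ 0.673

Now also conditioning on nearby quarry blast=true:
Sum P(spike|·) weighted by the priors over both values of minor quake:
  P(spike | nearby quarry blast) = 0.4374*0.81 + 0.876228*0.19
        = 0.354294 + 0.166483 = 0.520777
Configurations with minor quake contribute 0.166483, so
  P(minor quake | spike, nearby quarry blast) = 0.166483 / 0.520777 ≈ 0.320
— nearby quarry blast explains away the evidence for minor quake.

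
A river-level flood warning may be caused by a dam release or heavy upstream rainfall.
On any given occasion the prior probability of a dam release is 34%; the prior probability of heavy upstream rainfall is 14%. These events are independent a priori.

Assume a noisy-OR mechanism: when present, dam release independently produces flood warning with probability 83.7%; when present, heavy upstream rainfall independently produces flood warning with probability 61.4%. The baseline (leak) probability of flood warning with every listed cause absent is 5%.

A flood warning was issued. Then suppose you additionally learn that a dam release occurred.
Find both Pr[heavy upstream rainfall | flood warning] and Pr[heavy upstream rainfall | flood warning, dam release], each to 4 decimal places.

Pr[heavy upstream rainfall | flood warning] ≈ 0.2726; Pr[heavy upstream rainfall | flood warning, dam release] ≈ 0.1533

Under noisy-OR, P(flood warning | causes) = 1 − (1−0.05)·∏(1−qᵢ) over the active causes.
P(flood warning) = 0.05·0.66·0.86 + 0.6333·0.66·0.14 + 0.84515·0.34·0.86 + 0.940228·0.34·0.14 = 0.028380 + 0.058517 + 0.247122 + 0.044755 = 0.378774
The heavy upstream rainfall-present share is 0.058517 + 0.044755 = 0.103272.
So P(heavy upstream rainfall | flood warning) = 0.103272/0.378774 ≈ 0.2726.

Now also conditioning on dam release=true:
P(flood warning | dam release) = 0.84515×0.86 + 0.940228×0.14 = 0.726829 + 0.131632 = 0.858461
Restricting to configurations with heavy upstream rainfall present: 0.940228×0.14 = 0.131632.
P(heavy upstream rainfall | flood warning, dam release) = 0.131632 / 0.858461 ≈ 0.1533
The drop from 0.2726 to 0.1533 is the explaining-away (discounting) effect.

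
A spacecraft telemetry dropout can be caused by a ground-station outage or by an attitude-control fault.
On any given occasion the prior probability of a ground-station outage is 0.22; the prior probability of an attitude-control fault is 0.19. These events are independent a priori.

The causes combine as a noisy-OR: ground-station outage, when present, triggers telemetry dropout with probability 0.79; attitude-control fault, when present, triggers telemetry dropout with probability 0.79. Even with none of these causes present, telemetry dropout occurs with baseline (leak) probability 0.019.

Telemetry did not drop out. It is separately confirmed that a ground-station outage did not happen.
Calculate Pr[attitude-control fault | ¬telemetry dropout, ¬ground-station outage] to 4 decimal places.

Pr[attitude-control fault | ¬telemetry dropout, ¬ground-station outage] ≈ 0.0469

Under noisy-OR, P(telemetry dropout | causes) = 1 − (1−0.019)·∏(1−qᵢ) over the active causes.
Sum P(¬telemetry dropout|·) weighted by the priors over both values of attitude-control fault:
  P(¬telemetry dropout | ¬ground-station outage) = 0.981·0.81 + 0.20601·0.19
        = 0.794610 + 0.039142 = 0.833752
The terms with attitude-control fault present sum to 0.039142, so
  P(attitude-control fault | ¬telemetry dropout, ¬ground-station outage) = 0.039142 / 0.833752 ≈ 0.0469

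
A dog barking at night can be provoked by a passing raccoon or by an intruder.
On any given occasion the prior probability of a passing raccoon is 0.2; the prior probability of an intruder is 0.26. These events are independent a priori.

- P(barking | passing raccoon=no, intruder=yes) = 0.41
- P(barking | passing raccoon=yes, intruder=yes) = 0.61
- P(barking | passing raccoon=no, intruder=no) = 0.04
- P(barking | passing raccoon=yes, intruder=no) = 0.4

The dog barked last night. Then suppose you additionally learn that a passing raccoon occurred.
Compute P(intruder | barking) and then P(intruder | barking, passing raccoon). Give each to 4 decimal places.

P(intruder | barking) ≈ 0.5854; P(intruder | barking, passing raccoon) ≈ 0.3489

P(barking) = 0.04·0.8·0.74 + 0.41·0.8·0.26 + 0.4·0.2·0.74 + 0.61·0.2·0.26 = 0.023680 + 0.085280 + 0.059200 + 0.031720 = 0.199880
Of this, 0.117000 comes from 0.085280 + 0.031720 (the intruder=true cases).
Hence the posterior is 0.117000/0.199880 ≈ 0.5854.

Now condition on the additional information:
By total probability over both values of intruder:
  P(barking | passing raccoon) = 0.4·0.74 + 0.61·0.26
        = 0.296000 + 0.158600 = 0.454600
Keeping only the intruder-present terms gives 0.158600, so
  P(intruder | barking, passing raccoon) = 0.158600 / 0.454600 ≈ 0.3489
Conditioning on passing raccoon lowers the posterior on intruder: the classic explaining-away effect in a common-effect structure.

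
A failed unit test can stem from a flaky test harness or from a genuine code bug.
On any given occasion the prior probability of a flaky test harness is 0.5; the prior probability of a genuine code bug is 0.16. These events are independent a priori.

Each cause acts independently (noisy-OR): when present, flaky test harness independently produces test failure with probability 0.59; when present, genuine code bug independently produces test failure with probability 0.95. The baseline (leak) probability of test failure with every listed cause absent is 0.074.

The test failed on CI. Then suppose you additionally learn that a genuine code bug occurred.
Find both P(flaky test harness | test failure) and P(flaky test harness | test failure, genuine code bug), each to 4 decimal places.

P(flaky test harness | test failure) ≈ 0.7595; P(flaky test harness | test failure, genuine code bug) ≈ 0.5071

Under noisy-OR, P(test failure | causes) = 1 − (1−0.074)·∏(1−qᵢ) over the active causes.
Sum P(test failure|·) weighted by the priors over the 4 (flaky test harness, genuine code bug) configurations:
  P(test failure) = 0.074*0.5*0.84 + 0.9537*0.5*0.16 + 0.62034*0.5*0.84 + 0.981017*0.5*0.16
        = 0.031080 + 0.076296 + 0.260543 + 0.078481 = 0.446400
Keeping only the flaky test harness-present terms gives 0.339024, so
  P(flaky test harness | test failure) = 0.339024 / 0.446400 ≈ 0.7595

Now also conditioning on genuine code bug=true:
Numerator (weight on configurations with flaky test harness): 0.981017·0.5 = 0.490509
Normalizer over all consistent configurations: 0.9537·0.5 + 0.981017·0.5 = 0.967359
Posterior = 0.490509 / 0.967359 ≈ 0.5071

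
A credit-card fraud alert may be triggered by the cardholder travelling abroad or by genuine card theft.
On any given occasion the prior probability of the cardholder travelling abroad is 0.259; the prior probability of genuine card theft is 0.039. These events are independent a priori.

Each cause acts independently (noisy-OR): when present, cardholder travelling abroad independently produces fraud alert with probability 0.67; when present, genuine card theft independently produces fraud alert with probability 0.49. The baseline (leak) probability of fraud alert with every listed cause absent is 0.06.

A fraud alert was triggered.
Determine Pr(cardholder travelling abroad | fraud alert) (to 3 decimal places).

Pr(cardholder travelling abroad | fraud alert) ≈ 0.757

Under noisy-OR, P(fraud alert | causes) = 1 − (1−0.06)·∏(1−qᵢ) over the active causes.
P(fraud alert) = 0.06·0.741·0.961 + 0.5206·0.741·0.039 + 0.6898·0.259·0.961 + 0.841798·0.259·0.039 = 0.042726 + 0.015045 + 0.171691 + 0.008503 = 0.237965
The cardholder travelling abroad-present share is 0.171691 + 0.008503 = 0.180194.
P(cardholder travelling abroad | fraud alert) = 0.180194 / 0.237965 ≈ 0.757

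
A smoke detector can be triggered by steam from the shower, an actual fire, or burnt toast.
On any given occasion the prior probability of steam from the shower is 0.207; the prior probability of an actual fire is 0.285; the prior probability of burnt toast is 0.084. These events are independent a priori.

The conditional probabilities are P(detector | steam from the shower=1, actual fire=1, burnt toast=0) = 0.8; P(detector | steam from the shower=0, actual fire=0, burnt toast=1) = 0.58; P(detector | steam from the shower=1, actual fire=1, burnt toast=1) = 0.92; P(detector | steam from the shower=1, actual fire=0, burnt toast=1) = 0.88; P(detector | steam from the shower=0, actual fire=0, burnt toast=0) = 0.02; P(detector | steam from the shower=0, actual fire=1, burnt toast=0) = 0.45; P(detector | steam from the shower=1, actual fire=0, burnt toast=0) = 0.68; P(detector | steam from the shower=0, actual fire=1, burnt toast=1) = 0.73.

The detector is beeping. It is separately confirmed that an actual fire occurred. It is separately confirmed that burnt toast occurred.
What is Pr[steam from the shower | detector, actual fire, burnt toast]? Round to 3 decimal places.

Weight on steam from the shower=true, given the evidence: 0.92·0.207 = 0.190440
The normalizing constant is 0.73·0.793 + 0.92·0.207 = 0.769330
Posterior = 0.190440 / 0.769330 ≈ 0.248

Pr[steam from the shower | detector, actual fire, burnt toast] ≈ 0.248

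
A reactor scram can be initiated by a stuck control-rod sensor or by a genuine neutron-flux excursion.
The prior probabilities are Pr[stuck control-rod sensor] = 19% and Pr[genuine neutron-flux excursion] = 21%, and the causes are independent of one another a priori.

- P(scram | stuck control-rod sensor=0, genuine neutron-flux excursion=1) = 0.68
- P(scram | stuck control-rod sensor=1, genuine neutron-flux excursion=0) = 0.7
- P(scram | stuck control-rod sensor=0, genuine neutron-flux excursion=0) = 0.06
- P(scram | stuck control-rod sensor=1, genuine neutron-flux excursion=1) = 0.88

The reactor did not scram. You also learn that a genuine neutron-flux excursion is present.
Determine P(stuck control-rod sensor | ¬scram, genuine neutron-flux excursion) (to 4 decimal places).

P(stuck control-rod sensor | ¬scram, genuine neutron-flux excursion) ≈ 0.0809

For the numerator, keep only stuck control-rod sensor=true terms: 0.12*0.19 = 0.022800
Denominator P(¬scram | genuine neutron-flux excursion): 0.32*0.81 + 0.12*0.19 = 0.282000
P(stuck control-rod sensor | ¬scram, genuine neutron-flux excursion) = 0.022800/0.282000 ≈ 0.0809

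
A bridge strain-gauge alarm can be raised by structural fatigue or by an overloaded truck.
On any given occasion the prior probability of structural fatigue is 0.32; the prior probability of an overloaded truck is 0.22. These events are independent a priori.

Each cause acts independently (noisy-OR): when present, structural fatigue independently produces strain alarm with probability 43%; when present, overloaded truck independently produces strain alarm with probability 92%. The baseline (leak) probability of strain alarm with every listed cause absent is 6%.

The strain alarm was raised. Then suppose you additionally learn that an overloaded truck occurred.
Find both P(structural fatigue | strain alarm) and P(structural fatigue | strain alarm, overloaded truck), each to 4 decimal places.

Under noisy-OR, P(strain alarm | causes) = 1 − (1−0.06)·∏(1−qᵢ) over the active causes.
Numerator (weight on configurations with structural fatigue): 0.115864 + 0.067382 = 0.183246
The normalizing constant is 0.06*0.68*0.78 + 0.9248*0.68*0.22 + 0.4642*0.32*0.78 + 0.957136*0.32*0.22 = 0.353420
Posterior = 0.183246 / 0.353420 ≈ 0.5185

Now condition on the additional information:
By total probability over both values of structural fatigue:
  P(strain alarm | overloaded truck) = 0.9248·0.68 + 0.957136·0.32
        = 0.628864 + 0.306284 = 0.935148
Keeping only the structural fatigue-present terms gives 0.306284, so
  P(structural fatigue | strain alarm, overloaded truck) = 0.306284 / 0.935148 ≈ 0.3275
The drop from 0.5185 to 0.3275 is the explaining-away (discounting) effect.

P(structural fatigue | strain alarm) ≈ 0.5185; P(structural fatigue | strain alarm, overloaded truck) ≈ 0.3275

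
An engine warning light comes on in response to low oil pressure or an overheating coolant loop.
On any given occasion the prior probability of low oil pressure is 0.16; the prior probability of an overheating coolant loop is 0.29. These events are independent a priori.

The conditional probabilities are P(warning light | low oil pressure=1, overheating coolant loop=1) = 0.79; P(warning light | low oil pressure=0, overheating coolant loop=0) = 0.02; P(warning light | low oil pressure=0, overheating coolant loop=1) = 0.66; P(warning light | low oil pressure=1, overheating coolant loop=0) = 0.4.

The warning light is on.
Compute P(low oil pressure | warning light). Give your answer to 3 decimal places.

P(low oil pressure | warning light) ≈ 0.322

P(warning light) = 0.02*0.84*0.71 + 0.66*0.84*0.29 + 0.4*0.16*0.71 + 0.79*0.16*0.29 = 0.011928 + 0.160776 + 0.045440 + 0.036656 = 0.254800
Of this, 0.082096 comes from 0.045440 + 0.036656 (the low oil pressure=true cases).
Hence the posterior is 0.082096/0.254800 ≈ 0.322.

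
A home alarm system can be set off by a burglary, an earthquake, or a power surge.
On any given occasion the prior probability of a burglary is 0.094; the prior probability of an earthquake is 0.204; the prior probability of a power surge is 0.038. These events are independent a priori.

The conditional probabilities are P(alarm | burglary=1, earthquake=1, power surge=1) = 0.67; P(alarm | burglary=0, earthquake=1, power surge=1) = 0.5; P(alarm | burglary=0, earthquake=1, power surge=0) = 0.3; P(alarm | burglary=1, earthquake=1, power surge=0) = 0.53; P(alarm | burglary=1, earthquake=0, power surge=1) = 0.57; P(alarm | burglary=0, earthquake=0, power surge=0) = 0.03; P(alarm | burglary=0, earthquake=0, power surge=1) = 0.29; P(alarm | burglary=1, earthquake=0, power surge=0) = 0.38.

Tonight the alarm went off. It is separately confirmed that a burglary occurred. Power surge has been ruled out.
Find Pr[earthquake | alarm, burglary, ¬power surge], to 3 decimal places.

Numerator (weight on configurations with earthquake): 0.53×0.204 = 0.108120
Denominator P(alarm | burglary, ¬power surge): 0.38×0.796 + 0.53×0.204 = 0.410600
P(earthquake | alarm, burglary, ¬power surge) = 0.108120/0.410600 ≈ 0.263

Pr[earthquake | alarm, burglary, ¬power surge] ≈ 0.263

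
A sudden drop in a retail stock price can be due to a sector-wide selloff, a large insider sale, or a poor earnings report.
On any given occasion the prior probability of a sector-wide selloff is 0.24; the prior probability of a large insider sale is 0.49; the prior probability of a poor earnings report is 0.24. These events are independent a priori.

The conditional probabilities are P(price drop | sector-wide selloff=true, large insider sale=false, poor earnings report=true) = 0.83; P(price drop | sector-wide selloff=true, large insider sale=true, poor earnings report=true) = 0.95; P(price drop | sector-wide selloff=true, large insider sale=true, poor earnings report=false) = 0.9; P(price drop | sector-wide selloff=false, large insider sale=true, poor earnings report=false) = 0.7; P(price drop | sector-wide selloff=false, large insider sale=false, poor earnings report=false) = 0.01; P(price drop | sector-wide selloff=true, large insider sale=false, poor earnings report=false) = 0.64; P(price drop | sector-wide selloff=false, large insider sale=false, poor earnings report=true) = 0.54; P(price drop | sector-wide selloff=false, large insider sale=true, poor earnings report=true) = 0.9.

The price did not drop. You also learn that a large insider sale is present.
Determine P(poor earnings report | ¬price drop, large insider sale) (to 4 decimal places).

P(¬price drop | large insider sale) = 0.3×0.76×0.76 + 0.1×0.76×0.24 + 0.1×0.24×0.76 + 0.05×0.24×0.24 = 0.173280 + 0.018240 + 0.018240 + 0.002880 = 0.212640
Of this, 0.021120 comes from 0.018240 + 0.002880 (the poor earnings report=true cases).
P(poor earnings report | ¬price drop, large insider sale) = 0.021120 / 0.212640 ≈ 0.0993

P(poor earnings report | ¬price drop, large insider sale) ≈ 0.0993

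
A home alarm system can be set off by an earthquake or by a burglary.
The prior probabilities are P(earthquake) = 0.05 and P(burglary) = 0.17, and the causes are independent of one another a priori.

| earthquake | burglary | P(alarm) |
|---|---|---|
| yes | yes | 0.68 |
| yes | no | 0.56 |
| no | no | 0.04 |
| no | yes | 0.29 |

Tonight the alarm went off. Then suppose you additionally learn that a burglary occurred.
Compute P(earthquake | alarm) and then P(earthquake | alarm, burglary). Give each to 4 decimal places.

P(earthquake | alarm) ≈ 0.2702; P(earthquake | alarm, burglary) ≈ 0.1099

Weight on earthquake=true, given the evidence: 0.023240 + 0.005780 = 0.029020
The normalizing constant is 0.04·0.95·0.83 + 0.29·0.95·0.17 + 0.56·0.05·0.83 + 0.68·0.05·0.17 = 0.107395
P(earthquake | alarm) = 0.029020/0.107395 ≈ 0.2702

With the extra evidence:
By total probability over both values of earthquake:
  P(alarm | burglary) = 0.29×0.95 + 0.68×0.05
        = 0.275500 + 0.034000 = 0.309500
Keeping only the earthquake-present terms gives 0.034000, so
  P(earthquake | alarm, burglary) = 0.034000 / 0.309500 ≈ 0.1099
Conditioning on burglary lowers the posterior on earthquake: the classic explaining-away effect in a common-effect structure.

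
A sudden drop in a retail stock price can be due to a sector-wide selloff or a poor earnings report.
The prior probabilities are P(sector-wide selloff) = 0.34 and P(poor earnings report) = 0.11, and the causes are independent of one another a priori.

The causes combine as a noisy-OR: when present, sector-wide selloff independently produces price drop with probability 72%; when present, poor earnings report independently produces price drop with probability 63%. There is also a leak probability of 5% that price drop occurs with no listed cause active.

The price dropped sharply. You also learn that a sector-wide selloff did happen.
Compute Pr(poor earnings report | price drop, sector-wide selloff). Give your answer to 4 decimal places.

Pr(poor earnings report | price drop, sector-wide selloff) ≈ 0.1318

Under noisy-OR, P(price drop | causes) = 1 − (1−0.05)·∏(1−qᵢ) over the active causes.
Enumerate both values of poor earnings report and weight by the priors:
  P(price drop | sector-wide selloff) = 0.734×0.89 + 0.90158×0.11
        = 0.653260 + 0.099174 = 0.752434
The terms with poor earnings report present sum to 0.099174, so
  P(poor earnings report | price drop, sector-wide selloff) = 0.099174 / 0.752434 ≈ 0.1318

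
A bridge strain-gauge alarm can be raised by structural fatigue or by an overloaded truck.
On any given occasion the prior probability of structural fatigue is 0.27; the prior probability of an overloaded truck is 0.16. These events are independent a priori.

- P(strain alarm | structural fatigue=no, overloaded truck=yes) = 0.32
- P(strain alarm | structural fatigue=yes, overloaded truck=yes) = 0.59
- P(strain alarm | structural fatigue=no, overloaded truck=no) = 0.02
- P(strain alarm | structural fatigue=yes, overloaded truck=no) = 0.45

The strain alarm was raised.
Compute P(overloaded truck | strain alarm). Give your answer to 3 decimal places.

Sum P(strain alarm|·) weighted by the priors over the 4 (structural fatigue, overloaded truck) configurations:
  P(strain alarm) = 0.02*0.73*0.84 + 0.32*0.73*0.16 + 0.45*0.27*0.84 + 0.59*0.27*0.16
        = 0.012264 + 0.037376 + 0.102060 + 0.025488 = 0.177188
The terms with overloaded truck present sum to 0.062864, so
  P(overloaded truck | strain alarm) = 0.062864 / 0.177188 ≈ 0.355

P(overloaded truck | strain alarm) ≈ 0.355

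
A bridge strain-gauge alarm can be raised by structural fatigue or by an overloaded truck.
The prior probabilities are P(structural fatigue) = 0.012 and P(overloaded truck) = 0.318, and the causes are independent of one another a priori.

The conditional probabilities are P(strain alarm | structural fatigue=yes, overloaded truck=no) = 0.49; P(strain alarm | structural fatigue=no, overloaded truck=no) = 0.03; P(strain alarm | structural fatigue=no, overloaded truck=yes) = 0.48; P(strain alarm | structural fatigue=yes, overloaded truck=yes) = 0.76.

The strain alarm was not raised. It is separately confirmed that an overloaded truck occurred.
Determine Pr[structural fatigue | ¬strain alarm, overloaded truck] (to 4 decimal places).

Pr[structural fatigue | ¬strain alarm, overloaded truck] ≈ 0.0056

By total probability over both values of structural fatigue:
  P(¬strain alarm | overloaded truck) = 0.52·0.988 + 0.24·0.012
        = 0.513760 + 0.002880 = 0.516640
Configurations with structural fatigue contribute 0.002880, so
  P(structural fatigue | ¬strain alarm, overloaded truck) = 0.002880 / 0.516640 ≈ 0.0056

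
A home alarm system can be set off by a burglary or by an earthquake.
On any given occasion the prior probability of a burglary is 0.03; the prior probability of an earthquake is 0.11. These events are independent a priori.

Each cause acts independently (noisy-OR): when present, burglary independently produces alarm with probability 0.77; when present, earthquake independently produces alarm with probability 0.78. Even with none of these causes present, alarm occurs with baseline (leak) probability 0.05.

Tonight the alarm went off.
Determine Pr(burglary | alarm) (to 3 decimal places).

Pr(burglary | alarm) ≈ 0.158

Under noisy-OR, P(alarm | causes) = 1 − (1−0.05)·∏(1−qᵢ) over the active causes.
P(alarm) = 0.05×0.97×0.89 + 0.791×0.97×0.11 + 0.7815×0.03×0.89 + 0.95193×0.03×0.11 = 0.043165 + 0.084400 + 0.020866 + 0.003141 = 0.151572
The burglary-present share is 0.020866 + 0.003141 = 0.024007.
Hence the posterior is 0.024007/0.151572 ≈ 0.158.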